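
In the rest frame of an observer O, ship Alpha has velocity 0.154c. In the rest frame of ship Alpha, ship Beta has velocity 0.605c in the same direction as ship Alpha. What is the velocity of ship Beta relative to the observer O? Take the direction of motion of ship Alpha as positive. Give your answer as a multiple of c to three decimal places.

0.694c

With v = 0.154 and u' = 0.605 (in units of c),
u = (u' + v)/(1 + u'v/c²):
u = (0.605 + 0.154) / (1 + 0.605·0.154) = 0.7590/1.0932 = 0.6943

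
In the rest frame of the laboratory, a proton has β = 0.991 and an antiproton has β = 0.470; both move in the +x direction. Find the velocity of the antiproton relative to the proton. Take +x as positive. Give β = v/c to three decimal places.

β = -0.975

β_A = 0.991, β_B = 0.470.
Transform to A's frame with the inverse velocity-addition law: u' = (u − v)/(1 − uv/c²), taking u = β_B and v = β_A.
u' = (0.470 − 0.991) / (1 − (0.991)(0.470)) = -0.5210/0.5342 = -0.9752.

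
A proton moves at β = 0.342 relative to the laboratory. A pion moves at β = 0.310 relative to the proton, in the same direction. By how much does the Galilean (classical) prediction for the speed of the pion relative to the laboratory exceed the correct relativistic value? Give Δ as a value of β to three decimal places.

Galilean: u_cl = 0.310 + 0.342 = 0.6520.
Relativistic: u_rel = (0.310 + 0.342) / (1 + 0.310·0.342) = 0.6520/1.1060 = 0.5895.
Δ = 0.6520 − 0.5895 = 0.0625.

Δ = 0.062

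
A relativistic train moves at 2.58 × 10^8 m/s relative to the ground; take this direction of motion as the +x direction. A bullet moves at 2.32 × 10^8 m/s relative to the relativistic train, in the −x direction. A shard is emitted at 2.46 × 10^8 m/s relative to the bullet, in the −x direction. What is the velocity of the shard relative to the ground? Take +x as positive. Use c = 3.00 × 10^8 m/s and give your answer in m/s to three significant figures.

Apply u = (u' + v)/(1 + u'v/c²) successively, working outward toward the ground.
(Dividing each given speed by c = 3.00 × 10^8 m/s to work in units of c.)
Start: velocity of the relativistic train relative to the ground = 0.8600c.
Compose with the bullet (u' = -0.773 in the relativistic train frame): u_1 = (-0.773 + 0.860) / (1 + (-0.773)·0.860) = 0.0867/0.3349 = 0.2588.
Compose with the shard (u' = -0.820 in the bullet frame): u_2 = (-0.820 + 0.259) / (1 + (-0.820)·0.259) = -0.5612/0.7878 = -0.7124.
So u = -0.7124 × 3.00 × 10^8 m/s.

-2.14 × 10^8 m/s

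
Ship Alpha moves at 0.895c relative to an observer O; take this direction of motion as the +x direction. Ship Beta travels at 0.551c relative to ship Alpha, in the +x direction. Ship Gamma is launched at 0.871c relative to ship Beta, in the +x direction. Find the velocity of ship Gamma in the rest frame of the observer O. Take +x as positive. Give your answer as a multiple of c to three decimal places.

0.998c

Apply u = (u' + v)/(1 + u'v/c²) successively, working outward toward the observer O.
Start: velocity of ship Alpha relative to the observer O = 0.8950c.
Compose with ship Beta (u' = 0.551 in ship Alpha frame): u_1 = (0.551 + 0.895) / (1 + 0.551·0.895) = 1.4460/1.4931 = 0.9684.
Compose with ship Gamma (u' = 0.871 in ship Beta frame): u_2 = (0.871 + 0.968) / (1 + 0.871·0.968) = 1.8394/1.8435 = 0.9978.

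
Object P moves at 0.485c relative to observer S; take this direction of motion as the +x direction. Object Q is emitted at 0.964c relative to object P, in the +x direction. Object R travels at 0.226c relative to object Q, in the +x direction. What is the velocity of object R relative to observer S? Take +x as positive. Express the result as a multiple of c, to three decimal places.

Apply u = (u' + v)/(1 + u'v/c²) successively, working outward toward observer S.
Start: velocity of object P relative to observer S = 0.4850c.
Compose with object Q (u' = 0.964 in object P frame): u_1 = (0.964 + 0.485) / (1 + 0.964·0.485) = 1.4490/1.4675 = 0.9874.
Compose with object R (u' = 0.226 in object Q frame): u_2 = (0.226 + 0.987) / (1 + 0.226·0.987) = 1.2134/1.2231 = 0.9920.

0.992c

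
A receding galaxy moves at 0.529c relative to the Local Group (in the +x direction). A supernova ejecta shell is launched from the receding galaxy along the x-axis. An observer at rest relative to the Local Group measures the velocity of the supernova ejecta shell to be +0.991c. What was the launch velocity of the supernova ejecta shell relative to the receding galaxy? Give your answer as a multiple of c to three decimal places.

+0.971c

Invert the composition law: u' = (u − v)/(1 − uv/c²).
u' = (0.991 − 0.529) / (1 − (0.991)(0.529)) = 0.4620/0.4758 = 0.9711.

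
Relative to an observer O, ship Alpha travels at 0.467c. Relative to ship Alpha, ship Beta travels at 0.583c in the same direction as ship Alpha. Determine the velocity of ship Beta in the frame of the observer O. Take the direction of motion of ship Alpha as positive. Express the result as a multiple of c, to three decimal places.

0.825c

With v = 0.467 and u' = 0.583 (in units of c),
u = (u' + v)/(1 + u'v/c²):
u = (0.583 + 0.467) / (1 + 0.583·0.467) = 1.0500/1.2723 = 0.8253
(Galilean addition would give +1.050c, exceeding c.)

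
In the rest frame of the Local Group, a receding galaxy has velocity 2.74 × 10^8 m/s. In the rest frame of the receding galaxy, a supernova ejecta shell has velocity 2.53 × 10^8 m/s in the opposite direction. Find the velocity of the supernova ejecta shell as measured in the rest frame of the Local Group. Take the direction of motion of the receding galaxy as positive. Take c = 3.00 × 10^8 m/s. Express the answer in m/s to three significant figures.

In units of c (dividing by 3.00 × 10^8 m/s): v = 0.913, u' = -0.843.
u = (u' + v)/(1 + u'v/c²):
u = (-0.843 + 0.913) / (1 + (-0.843)·0.913) = 0.0700/0.2298 = 0.3047
(Galilean addition would give +0.070c.)
Converting back: u = 0.3047 × 3.00 × 10^8 m/s.

+9.14 × 10^7 m/s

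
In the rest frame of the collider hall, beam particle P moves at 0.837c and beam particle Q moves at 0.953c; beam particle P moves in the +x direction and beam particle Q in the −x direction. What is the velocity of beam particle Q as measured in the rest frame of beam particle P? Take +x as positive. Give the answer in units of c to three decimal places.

β_A = 0.837, β_B = -0.953.
Transform to A's frame with the inverse velocity-addition law: u' = (u − v)/(1 − uv/c²), taking u = β_B and v = β_A.
u' = (-0.953 − 0.837) / (1 − (0.837)(-0.953)) = -1.7900/1.7977 = -0.9957.

-0.996c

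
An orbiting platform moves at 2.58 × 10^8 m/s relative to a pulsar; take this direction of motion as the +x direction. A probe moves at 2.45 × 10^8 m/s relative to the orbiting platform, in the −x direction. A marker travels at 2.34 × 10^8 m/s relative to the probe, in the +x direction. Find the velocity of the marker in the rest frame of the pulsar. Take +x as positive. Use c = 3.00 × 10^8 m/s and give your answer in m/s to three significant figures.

Apply u = (u' + v)/(1 + u'v/c²) successively, working outward toward the pulsar.
(Dividing each given speed by c = 3.00 × 10^8 m/s to work in units of c.)
Start: velocity of the orbiting platform relative to the pulsar = 0.8600c.
Compose with the probe (u' = -0.817 in the orbiting platform frame): u_1 = (-0.817 + 0.860) / (1 + (-0.817)·0.860) = 0.0433/0.2977 = 0.1456.
Compose with the marker (u' = 0.780 in the probe frame): u_2 = (0.780 + 0.146) / (1 + 0.780·0.146) = 0.9256/1.1135 = 0.8312.
So u = 0.8312 × 3.00 × 10^8 m/s.

+2.49 × 10^8 m/s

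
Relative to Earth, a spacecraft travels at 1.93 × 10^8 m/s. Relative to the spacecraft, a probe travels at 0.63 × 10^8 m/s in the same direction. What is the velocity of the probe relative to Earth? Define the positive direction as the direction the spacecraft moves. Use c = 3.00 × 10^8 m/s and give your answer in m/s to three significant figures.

2.26 × 10^8 m/s

In units of c (dividing by 3.00 × 10^8 m/s): v = 0.643, u' = 0.210.
u = (u' + v)/(1 + u'v/c²):
u = (0.210 + 0.643) / (1 + 0.210·0.643) = 0.8533/1.1351 = 0.7518
(Galilean addition would give +0.853c.)
Converting back: u = 0.7518 × 3.00 × 10^8 m/s.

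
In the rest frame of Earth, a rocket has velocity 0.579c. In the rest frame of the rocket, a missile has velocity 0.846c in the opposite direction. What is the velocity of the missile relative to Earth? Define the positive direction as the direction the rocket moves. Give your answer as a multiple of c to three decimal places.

-0.523c

With v = 0.579 and u' = -0.846 (in units of c),
u = (u' + v)/(1 + u'v/c²):
u = (-0.846 + 0.579) / (1 + (-0.846)·0.579) = -0.2670/0.5102 = -0.5234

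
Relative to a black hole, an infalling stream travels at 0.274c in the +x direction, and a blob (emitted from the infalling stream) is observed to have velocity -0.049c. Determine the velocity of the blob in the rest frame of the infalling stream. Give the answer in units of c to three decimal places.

Invert the composition law: u' = (u − v)/(1 − uv/c²).
u' = (-0.049 − 0.274) / (1 − (-0.049)(0.274)) = -0.3230/1.0134 = -0.3187.

-0.319c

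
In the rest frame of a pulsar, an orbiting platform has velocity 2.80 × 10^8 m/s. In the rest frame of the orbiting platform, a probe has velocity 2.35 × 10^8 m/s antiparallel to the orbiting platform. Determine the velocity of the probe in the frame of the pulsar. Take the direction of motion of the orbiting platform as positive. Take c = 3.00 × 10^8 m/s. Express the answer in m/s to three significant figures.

+1.67 × 10^8 m/s

In units of c (dividing by 3.00 × 10^8 m/s): v = 0.933, u' = -0.783.
u = (u' + v)/(1 + u'v/c²):
u = (-0.783 + 0.933) / (1 + (-0.783)·0.933) = 0.1500/0.2689 = 0.5579
(Galilean addition would give +0.150c.)
Converting back: u = 0.5579 × 3.00 × 10^8 m/s.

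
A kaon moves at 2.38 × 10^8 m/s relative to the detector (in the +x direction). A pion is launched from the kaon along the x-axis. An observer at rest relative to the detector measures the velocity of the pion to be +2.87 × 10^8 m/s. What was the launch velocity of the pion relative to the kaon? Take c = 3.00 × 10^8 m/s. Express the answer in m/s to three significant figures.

v = 0.793c, u = 0.957c.
Invert the composition law: u' = (u − v)/(1 − uv/c²).
u' = (0.957 − 0.793) / (1 − (0.957)(0.793)) = 0.1633/0.2410 = 0.6776.
u' = 0.6776 × 3.00 × 10^8 m/s.

+2.03 × 10^8 m/s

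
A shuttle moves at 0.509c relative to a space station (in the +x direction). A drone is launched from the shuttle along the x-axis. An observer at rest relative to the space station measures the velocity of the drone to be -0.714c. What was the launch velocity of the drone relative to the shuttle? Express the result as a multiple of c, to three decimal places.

-0.897c

Invert the composition law: u' = (u − v)/(1 − uv/c²).
u' = (-0.714 − 0.509) / (1 − (-0.714)(0.509)) = -1.2230/1.3634 = -0.8970.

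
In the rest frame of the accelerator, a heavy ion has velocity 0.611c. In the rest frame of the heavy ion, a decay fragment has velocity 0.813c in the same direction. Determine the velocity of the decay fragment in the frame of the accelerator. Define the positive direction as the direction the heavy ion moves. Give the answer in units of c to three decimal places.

With v = 0.611 and u' = 0.813 (in units of c),
u = (u' + v)/(1 + u'v/c²):
u = (0.813 + 0.611) / (1 + 0.813·0.611) = 1.4240/1.4967 = 0.9514
(Galilean addition would give +1.424c, exceeding c.)

0.951c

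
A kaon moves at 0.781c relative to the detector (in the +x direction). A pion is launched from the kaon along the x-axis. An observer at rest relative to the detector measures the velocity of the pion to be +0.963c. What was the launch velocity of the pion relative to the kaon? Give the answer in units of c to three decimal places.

+0.734c

Invert the composition law: u' = (u − v)/(1 − uv/c²).
u' = (0.963 − 0.781) / (1 − (0.963)(0.781)) = 0.1820/0.2479 = 0.7342.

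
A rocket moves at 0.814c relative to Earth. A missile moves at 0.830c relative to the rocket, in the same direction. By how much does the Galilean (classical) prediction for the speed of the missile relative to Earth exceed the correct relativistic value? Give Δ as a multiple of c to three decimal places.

Galilean: u_cl = 0.830 + 0.814 = 1.6440.
Relativistic: u_rel = (0.830 + 0.814) / (1 + 0.830·0.814) = 1.6440/1.6756 = 0.9811.
Δ = 1.6440 − 0.9811 = 0.6629.
(The classical prediction exceeds c; the relativistic result does not.)

Δ = 0.663c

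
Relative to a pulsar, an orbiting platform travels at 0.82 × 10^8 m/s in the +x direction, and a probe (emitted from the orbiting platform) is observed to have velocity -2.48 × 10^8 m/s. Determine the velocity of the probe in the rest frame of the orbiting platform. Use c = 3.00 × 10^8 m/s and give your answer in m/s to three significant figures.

-2.69 × 10^8 m/s

v = 0.273c, u = -0.827c.
Invert the composition law: u' = (u − v)/(1 − uv/c²).
u' = (-0.827 − 0.273) / (1 − (-0.827)(0.273)) = -1.1000/1.2260 = -0.8973.
u' = -0.8973 × 3.00 × 10^8 m/s.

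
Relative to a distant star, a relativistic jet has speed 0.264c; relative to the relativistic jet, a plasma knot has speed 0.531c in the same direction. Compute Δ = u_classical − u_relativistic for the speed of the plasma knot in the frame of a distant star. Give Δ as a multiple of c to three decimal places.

Galilean: u_cl = 0.531 + 0.264 = 0.7950.
Relativistic: u_rel = (0.531 + 0.264) / (1 + 0.531·0.264) = 0.7950/1.1402 = 0.6973.
Δ = 0.7950 − 0.6973 = 0.0977.

Δ = 0.098c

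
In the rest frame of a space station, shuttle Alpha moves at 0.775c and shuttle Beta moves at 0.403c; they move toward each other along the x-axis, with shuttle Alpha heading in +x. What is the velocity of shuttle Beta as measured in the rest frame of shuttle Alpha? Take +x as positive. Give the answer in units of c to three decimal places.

-0.898c

β_A = 0.775, β_B = -0.403.
Transform to A's frame with the inverse velocity-addition law: u' = (u − v)/(1 − uv/c²), taking u = β_B and v = β_A.
u' = (-0.403 − 0.775) / (1 − (0.775)(-0.403)) = -1.1780/1.3123 = -0.8976.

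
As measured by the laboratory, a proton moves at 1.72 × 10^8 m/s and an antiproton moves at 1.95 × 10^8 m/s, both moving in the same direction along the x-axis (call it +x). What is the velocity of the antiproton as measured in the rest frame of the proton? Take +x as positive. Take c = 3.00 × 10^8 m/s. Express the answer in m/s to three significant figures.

β_A = 0.573, β_B = 0.650 (dividing each by c = 3.00 × 10^8 m/s).
Transform to A's frame with the inverse velocity-addition law: u' = (u − v)/(1 − uv/c²), taking u = β_B and v = β_A.
u' = (0.650 − 0.573) / (1 − (0.573)(0.650)) = 0.0767/0.6273 = 0.1222.
u' = 0.1222 × 3.00 × 10^8 m/s.

+3.67 × 10^7 m/s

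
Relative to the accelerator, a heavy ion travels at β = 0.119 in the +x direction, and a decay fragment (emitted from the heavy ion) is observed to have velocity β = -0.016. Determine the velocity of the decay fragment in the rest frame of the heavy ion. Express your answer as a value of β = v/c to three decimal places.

Invert the composition law: u' = (u − v)/(1 − uv/c²).
u' = (-0.016 − 0.119) / (1 − (-0.016)(0.119)) = -0.1350/1.0019 = -0.1347.

β = -0.135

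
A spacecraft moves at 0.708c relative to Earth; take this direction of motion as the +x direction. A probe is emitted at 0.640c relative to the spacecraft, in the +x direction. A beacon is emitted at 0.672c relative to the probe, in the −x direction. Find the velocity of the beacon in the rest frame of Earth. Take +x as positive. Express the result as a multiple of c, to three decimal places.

+0.679c

Apply u = (u' + v)/(1 + u'v/c²) successively, working outward toward Earth.
Start: velocity of the spacecraft relative to Earth = 0.7080c.
Compose with the probe (u' = 0.640 in the spacecraft frame): u_1 = (0.640 + 0.708) / (1 + 0.640·0.708) = 1.3480/1.4531 = 0.9277.
Compose with the beacon (u' = -0.672 in the probe frame): u_2 = (-0.672 + 0.928) / (1 + (-0.672)·0.928) = 0.2557/0.3766 = 0.6788.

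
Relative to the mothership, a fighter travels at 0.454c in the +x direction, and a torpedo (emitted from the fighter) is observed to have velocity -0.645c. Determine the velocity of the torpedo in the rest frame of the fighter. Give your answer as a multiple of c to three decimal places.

-0.850c

Invert the composition law: u' = (u − v)/(1 − uv/c²).
u' = (-0.645 − 0.454) / (1 − (-0.645)(0.454)) = -1.0990/1.2928 = -0.8501.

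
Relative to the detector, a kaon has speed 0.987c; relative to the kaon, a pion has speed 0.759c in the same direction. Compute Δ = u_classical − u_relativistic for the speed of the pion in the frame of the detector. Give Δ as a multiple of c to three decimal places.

Galilean: u_cl = 0.759 + 0.987 = 1.7460.
Relativistic: u_rel = (0.759 + 0.987) / (1 + 0.759·0.987) = 1.7460/1.7491 = 0.9982.
Δ = 1.7460 − 0.9982 = 0.7478.
(The classical prediction exceeds c; the relativistic result does not.)

Δ = 0.748c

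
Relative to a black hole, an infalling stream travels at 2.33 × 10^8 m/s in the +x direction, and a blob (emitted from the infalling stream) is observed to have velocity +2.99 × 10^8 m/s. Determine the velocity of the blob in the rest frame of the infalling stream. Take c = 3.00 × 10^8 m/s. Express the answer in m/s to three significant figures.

v = 0.777c, u = 0.997c.
Invert the composition law: u' = (u − v)/(1 − uv/c²).
u' = (0.997 − 0.777) / (1 − (0.997)(0.777)) = 0.2200/0.2259 = 0.9738.
u' = 0.9738 × 3.00 × 10^8 m/s.

+2.92 × 10^8 m/s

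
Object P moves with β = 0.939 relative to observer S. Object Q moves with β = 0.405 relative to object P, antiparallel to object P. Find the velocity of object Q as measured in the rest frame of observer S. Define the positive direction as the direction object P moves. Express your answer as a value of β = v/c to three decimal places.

With v = 0.939 and u' = -0.405 (in units of c),
u = (u' + v)/(1 + u'v/c²):
u = (-0.405 + 0.939) / (1 + (-0.405)·0.939) = 0.5340/0.6197 = 0.8617
(Galilean addition would give +0.534c.)

β = +0.862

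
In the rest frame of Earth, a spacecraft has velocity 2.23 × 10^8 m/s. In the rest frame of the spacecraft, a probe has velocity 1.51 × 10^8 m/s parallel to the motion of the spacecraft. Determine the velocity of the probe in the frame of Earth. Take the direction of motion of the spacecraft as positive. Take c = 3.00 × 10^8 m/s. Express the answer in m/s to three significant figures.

2.72 × 10^8 m/s

In units of c (dividing by 3.00 × 10^8 m/s): v = 0.743, u' = 0.503.
u = (u' + v)/(1 + u'v/c²):
u = (0.503 + 0.743) / (1 + 0.503·0.743) = 1.2467/1.3741 = 0.9072
Converting back: u = 0.9072 × 3.00 × 10^8 m/s.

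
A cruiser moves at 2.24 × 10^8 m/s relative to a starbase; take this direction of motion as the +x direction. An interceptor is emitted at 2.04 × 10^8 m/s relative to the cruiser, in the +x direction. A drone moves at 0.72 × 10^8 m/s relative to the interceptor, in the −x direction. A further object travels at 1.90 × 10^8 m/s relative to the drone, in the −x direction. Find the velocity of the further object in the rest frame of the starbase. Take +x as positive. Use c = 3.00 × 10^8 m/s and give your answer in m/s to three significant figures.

Apply u = (u' + v)/(1 + u'v/c²) successively, working outward toward the starbase.
(Dividing each given speed by c = 3.00 × 10^8 m/s to work in units of c.)
Start: velocity of the cruiser relative to the starbase = 0.7467c.
Compose with the interceptor (u' = 0.680 in the cruiser frame): u_1 = (0.680 + 0.747) / (1 + 0.680·0.747) = 1.4267/1.5077 = 0.9462.
Compose with the drone (u' = -0.240 in the interceptor frame): u_2 = (-0.240 + 0.946) / (1 + (-0.240)·0.946) = 0.7062/0.7729 = 0.9137.
Compose with the further object (u' = -0.633 in the drone frame): u_3 = (-0.633 + 0.914) / (1 + (-0.633)·0.914) = 0.2804/0.4213 = 0.6656.
So u = 0.6656 × 3.00 × 10^8 m/s.

+2.00 × 10^8 m/s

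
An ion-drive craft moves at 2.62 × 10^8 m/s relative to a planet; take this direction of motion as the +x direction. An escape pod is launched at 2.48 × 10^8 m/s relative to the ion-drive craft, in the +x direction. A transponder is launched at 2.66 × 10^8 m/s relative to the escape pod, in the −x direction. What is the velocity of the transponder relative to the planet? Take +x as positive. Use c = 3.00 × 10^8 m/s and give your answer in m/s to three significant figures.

Apply u = (u' + v)/(1 + u'v/c²) successively, working outward toward the planet.
(Dividing each given speed by c = 3.00 × 10^8 m/s to work in units of c.)
Start: velocity of the ion-drive craft relative to the planet = 0.8733c.
Compose with the escape pod (u' = 0.827 in the ion-drive craft frame): u_1 = (0.827 + 0.873) / (1 + 0.827·0.873) = 1.7000/1.7220 = 0.9872.
Compose with the transponder (u' = -0.887 in the escape pod frame): u_2 = (-0.887 + 0.987) / (1 + (-0.887)·0.987) = 0.1006/0.1246 = 0.8070.
So u = 0.8070 × 3.00 × 10^8 m/s.

+2.42 × 10^8 m/s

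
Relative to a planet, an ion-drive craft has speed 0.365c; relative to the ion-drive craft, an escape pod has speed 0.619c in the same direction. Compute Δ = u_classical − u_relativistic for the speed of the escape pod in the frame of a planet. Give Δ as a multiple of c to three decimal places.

Δ = 0.181c

Galilean: u_cl = 0.619 + 0.365 = 0.9840.
Relativistic: u_rel = (0.619 + 0.365) / (1 + 0.619·0.365) = 0.9840/1.2259 = 0.8027.
Δ = 0.9840 − 0.8027 = 0.1813.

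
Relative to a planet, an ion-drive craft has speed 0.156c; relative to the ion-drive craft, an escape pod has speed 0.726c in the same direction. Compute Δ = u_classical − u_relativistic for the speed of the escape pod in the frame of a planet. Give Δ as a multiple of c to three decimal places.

Δ = 0.090c

Galilean: u_cl = 0.726 + 0.156 = 0.8820.
Relativistic: u_rel = (0.726 + 0.156) / (1 + 0.726·0.156) = 0.8820/1.1133 = 0.7923.
Δ = 0.8820 − 0.7923 = 0.0897.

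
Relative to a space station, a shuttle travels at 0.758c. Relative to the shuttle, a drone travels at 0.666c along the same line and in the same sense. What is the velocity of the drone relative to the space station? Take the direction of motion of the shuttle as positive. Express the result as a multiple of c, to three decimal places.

With v = 0.758 and u' = 0.666 (in units of c),
u = (u' + v)/(1 + u'v/c²):
u = (0.666 + 0.758) / (1 + 0.666·0.758) = 1.4240/1.5048 = 0.9463
(Galilean addition would give +1.424c, exceeding c.)

0.946c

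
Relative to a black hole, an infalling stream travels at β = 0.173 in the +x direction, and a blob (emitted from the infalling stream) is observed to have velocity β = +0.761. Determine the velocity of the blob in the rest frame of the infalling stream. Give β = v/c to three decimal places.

Invert the composition law: u' = (u − v)/(1 − uv/c²).
u' = (0.761 − 0.173) / (1 − (0.761)(0.173)) = 0.5880/0.8683 = 0.6771.

β = +0.677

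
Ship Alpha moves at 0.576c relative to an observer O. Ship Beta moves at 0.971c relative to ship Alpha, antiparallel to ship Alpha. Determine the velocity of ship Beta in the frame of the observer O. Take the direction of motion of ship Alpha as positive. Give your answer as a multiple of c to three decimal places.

With v = 0.576 and u' = -0.971 (in units of c),
u = (u' + v)/(1 + u'v/c²):
u = (-0.971 + 0.576) / (1 + (-0.971)·0.576) = -0.3950/0.4407 = -0.8963

-0.896c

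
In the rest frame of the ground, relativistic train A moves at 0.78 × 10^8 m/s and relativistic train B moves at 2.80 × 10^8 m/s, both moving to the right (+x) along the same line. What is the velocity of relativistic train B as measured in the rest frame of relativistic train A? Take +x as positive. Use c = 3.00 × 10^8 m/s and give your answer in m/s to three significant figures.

+2.67 × 10^8 m/s

β_A = 0.260, β_B = 0.933 (dividing each by c = 3.00 × 10^8 m/s).
Transform to A's frame with the inverse velocity-addition law: u' = (u − v)/(1 − uv/c²), taking u = β_B and v = β_A.
u' = (0.933 − 0.260) / (1 − (0.260)(0.933)) = 0.6733/0.7573 = 0.8891.
u' = 0.8891 × 3.00 × 10^8 m/s.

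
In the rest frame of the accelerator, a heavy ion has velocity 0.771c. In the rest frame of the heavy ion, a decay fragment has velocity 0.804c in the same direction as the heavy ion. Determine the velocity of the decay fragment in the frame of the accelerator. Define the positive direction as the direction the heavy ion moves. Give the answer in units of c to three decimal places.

With v = 0.771 and u' = 0.804 (in units of c),
u = (u' + v)/(1 + u'v/c²):
u = (0.804 + 0.771) / (1 + 0.804·0.771) = 1.5750/1.6199 = 0.9723
(Galilean addition would give +1.575c, exceeding c.)

0.972c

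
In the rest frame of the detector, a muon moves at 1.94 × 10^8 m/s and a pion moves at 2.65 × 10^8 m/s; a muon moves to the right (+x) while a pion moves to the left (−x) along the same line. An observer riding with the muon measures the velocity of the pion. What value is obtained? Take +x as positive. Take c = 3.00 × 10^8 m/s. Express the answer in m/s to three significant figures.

β_A = 0.647, β_B = -0.883 (dividing each by c = 3.00 × 10^8 m/s).
Transform to A's frame with the inverse velocity-addition law: u' = (u − v)/(1 − uv/c²), taking u = β_B and v = β_A.
u' = (-0.883 − 0.647) / (1 − (0.647)(-0.883)) = -1.5300/1.5712 = -0.9738.
u' = -0.9738 × 3.00 × 10^8 m/s.

-2.92 × 10^8 m/s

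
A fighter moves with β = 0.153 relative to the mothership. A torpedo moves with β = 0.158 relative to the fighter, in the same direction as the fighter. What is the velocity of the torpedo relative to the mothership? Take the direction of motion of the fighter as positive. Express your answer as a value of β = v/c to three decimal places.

β = 0.304

With v = 0.153 and u' = 0.158 (in units of c),
u = (u' + v)/(1 + u'v/c²):
u = (0.158 + 0.153) / (1 + 0.158·0.153) = 0.3110/1.0242 = 0.3037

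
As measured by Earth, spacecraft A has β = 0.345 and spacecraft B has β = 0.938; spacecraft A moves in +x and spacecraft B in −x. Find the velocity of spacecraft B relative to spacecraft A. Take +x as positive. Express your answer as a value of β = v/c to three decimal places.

β = -0.969

β_A = 0.345, β_B = -0.938.
Transform to A's frame with the inverse velocity-addition law: u' = (u − v)/(1 − uv/c²), taking u = β_B and v = β_A.
u' = (-0.938 − 0.345) / (1 − (0.345)(-0.938)) = -1.2830/1.3236 = -0.9693.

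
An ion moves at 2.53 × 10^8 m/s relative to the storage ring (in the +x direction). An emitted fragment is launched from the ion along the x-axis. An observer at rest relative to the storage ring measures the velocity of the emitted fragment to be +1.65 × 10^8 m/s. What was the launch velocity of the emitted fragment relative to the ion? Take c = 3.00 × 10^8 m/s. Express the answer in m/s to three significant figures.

v = 0.843c, u = 0.550c.
Invert the composition law: u' = (u − v)/(1 − uv/c²).
u' = (0.550 − 0.843) / (1 − (0.550)(0.843)) = -0.2933/0.5362 = -0.5471.
u' = -0.5471 × 3.00 × 10^8 m/s.

-1.64 × 10^8 m/s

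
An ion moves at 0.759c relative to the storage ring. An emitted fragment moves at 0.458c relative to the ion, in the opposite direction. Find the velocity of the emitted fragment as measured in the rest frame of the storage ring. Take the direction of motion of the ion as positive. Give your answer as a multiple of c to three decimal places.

+0.461c

With v = 0.759 and u' = -0.458 (in units of c),
u = (u' + v)/(1 + u'v/c²):
u = (-0.458 + 0.759) / (1 + (-0.458)·0.759) = 0.3010/0.6524 = 0.4614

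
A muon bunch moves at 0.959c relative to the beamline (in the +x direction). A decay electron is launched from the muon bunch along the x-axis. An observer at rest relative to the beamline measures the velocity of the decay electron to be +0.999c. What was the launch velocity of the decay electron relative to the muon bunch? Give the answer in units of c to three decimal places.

Invert the composition law: u' = (u − v)/(1 − uv/c²).
u' = (0.999 − 0.959) / (1 − (0.999)(0.959)) = 0.0400/0.0420 = 0.9533.

+0.953c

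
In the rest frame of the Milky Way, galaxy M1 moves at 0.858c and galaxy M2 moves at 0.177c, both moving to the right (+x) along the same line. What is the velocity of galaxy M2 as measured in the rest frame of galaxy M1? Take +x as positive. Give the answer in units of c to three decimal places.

-0.803c

β_A = 0.858, β_B = 0.177.
Transform to A's frame with the inverse velocity-addition law: u' = (u − v)/(1 − uv/c²), taking u = β_B and v = β_A.
u' = (0.177 − 0.858) / (1 − (0.858)(0.177)) = -0.6810/0.8481 = -0.8029.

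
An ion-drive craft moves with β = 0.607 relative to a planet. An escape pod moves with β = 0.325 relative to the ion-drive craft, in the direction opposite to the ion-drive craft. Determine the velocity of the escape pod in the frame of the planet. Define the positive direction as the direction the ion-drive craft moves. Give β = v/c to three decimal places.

With v = 0.607 and u' = -0.325 (in units of c),
u = (u' + v)/(1 + u'v/c²):
u = (-0.325 + 0.607) / (1 + (-0.325)·0.607) = 0.2820/0.8027 = 0.3513
(Galilean addition would give +0.282c.)

β = +0.351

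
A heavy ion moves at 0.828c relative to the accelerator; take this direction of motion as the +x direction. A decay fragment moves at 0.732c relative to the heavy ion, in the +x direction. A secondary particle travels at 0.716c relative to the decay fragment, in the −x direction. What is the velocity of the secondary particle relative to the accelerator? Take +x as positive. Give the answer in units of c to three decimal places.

+0.838c

Apply u = (u' + v)/(1 + u'v/c²) successively, working outward toward the accelerator.
Start: velocity of the heavy ion relative to the accelerator = 0.8280c.
Compose with the decay fragment (u' = 0.732 in the heavy ion frame): u_1 = (0.732 + 0.828) / (1 + 0.732·0.828) = 1.5600/1.6061 = 0.9713.
Compose with the secondary particle (u' = -0.716 in the decay fragment frame): u_2 = (-0.716 + 0.971) / (1 + (-0.716)·0.971) = 0.2553/0.3045 = 0.8383.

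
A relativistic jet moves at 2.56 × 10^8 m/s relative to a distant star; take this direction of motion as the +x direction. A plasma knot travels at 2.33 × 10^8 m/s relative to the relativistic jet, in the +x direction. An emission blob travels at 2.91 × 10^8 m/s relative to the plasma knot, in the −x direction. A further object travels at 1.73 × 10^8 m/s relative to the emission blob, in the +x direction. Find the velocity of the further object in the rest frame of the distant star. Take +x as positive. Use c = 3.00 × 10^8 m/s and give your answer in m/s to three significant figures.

+2.10 × 10^8 m/s

Apply u = (u' + v)/(1 + u'v/c²) successively, working outward toward the distant star.
(Dividing each given speed by c = 3.00 × 10^8 m/s to work in units of c.)
Start: velocity of the relativistic jet relative to the distant star = 0.8533c.
Compose with the plasma knot (u' = 0.777 in the relativistic jet frame): u_1 = (0.777 + 0.853) / (1 + 0.777·0.853) = 1.6300/1.6628 = 0.9803.
Compose with the emission blob (u' = -0.970 in the plasma knot frame): u_2 = (-0.970 + 0.980) / (1 + (-0.970)·0.980) = 0.0103/0.0491 = 0.2097.
Compose with the further object (u' = 0.577 in the emission blob frame): u_3 = (0.577 + 0.210) / (1 + 0.577·0.210) = 0.7864/1.1210 = 0.7016.
So u = 0.7016 × 3.00 × 10^8 m/s.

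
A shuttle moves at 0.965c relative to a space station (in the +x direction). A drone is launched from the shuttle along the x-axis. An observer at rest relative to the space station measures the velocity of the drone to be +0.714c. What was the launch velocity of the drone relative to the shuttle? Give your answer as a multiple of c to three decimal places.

Invert the composition law: u' = (u − v)/(1 − uv/c²).
u' = (0.714 − 0.965) / (1 − (0.714)(0.965)) = -0.2510/0.3110 = -0.8071.

-0.807c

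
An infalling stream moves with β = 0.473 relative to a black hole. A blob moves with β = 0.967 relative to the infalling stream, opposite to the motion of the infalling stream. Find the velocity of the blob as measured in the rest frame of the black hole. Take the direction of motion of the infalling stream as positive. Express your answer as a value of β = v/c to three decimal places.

β = -0.910

With v = 0.473 and u' = -0.967 (in units of c),
u = (u' + v)/(1 + u'v/c²):
u = (-0.967 + 0.473) / (1 + (-0.967)·0.473) = -0.4940/0.5426 = -0.9104
(Galilean addition would give -0.494c.)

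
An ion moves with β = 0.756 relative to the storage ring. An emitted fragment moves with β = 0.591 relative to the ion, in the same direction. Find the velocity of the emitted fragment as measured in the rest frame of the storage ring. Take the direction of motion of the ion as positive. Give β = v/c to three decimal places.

With v = 0.756 and u' = 0.591 (in units of c),
u = (u' + v)/(1 + u'v/c²):
u = (0.591 + 0.756) / (1 + 0.591·0.756) = 1.3470/1.4468 = 0.9310

β = 0.931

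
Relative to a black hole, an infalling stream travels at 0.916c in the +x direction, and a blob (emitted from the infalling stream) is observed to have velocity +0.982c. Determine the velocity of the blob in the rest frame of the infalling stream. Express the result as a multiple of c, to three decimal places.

Invert the composition law: u' = (u − v)/(1 − uv/c²).
u' = (0.982 − 0.916) / (1 − (0.982)(0.916)) = 0.0660/0.1005 = 0.6568.

+0.657c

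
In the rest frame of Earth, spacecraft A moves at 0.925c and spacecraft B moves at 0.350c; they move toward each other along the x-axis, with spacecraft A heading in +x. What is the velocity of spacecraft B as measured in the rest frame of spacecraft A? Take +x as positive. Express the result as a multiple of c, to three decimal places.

β_A = 0.925, β_B = -0.350.
Transform to A's frame with the inverse velocity-addition law: u' = (u − v)/(1 − uv/c²), taking u = β_B and v = β_A.
u' = (-0.350 − 0.925) / (1 − (0.925)(-0.350)) = -1.2750/1.3237 = -0.9632.

-0.963c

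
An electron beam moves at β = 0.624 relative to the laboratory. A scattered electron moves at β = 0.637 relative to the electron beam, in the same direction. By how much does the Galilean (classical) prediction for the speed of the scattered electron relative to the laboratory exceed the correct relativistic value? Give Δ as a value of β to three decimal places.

Δ = 0.359

Galilean: u_cl = 0.637 + 0.624 = 1.2610.
Relativistic: u_rel = (0.637 + 0.624) / (1 + 0.637·0.624) = 1.2610/1.3975 = 0.9023.
Δ = 1.2610 − 0.9023 = 0.3587.
(The classical prediction exceeds c; the relativistic result does not.)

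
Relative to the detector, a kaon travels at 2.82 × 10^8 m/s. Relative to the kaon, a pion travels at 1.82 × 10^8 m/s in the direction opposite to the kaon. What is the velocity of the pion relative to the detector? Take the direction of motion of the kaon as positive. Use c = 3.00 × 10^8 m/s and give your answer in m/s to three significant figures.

+2.33 × 10^8 m/s

In units of c (dividing by 3.00 × 10^8 m/s): v = 0.940, u' = -0.607.
u = (u' + v)/(1 + u'v/c²):
u = (-0.607 + 0.940) / (1 + (-0.607)·0.940) = 0.3333/0.4297 = 0.7757
Converting back: u = 0.7757 × 3.00 × 10^8 m/s.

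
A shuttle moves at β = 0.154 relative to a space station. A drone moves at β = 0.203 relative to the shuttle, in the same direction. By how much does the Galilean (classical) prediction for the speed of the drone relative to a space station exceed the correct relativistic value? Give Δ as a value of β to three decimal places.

Δ = 0.011

Galilean: u_cl = 0.203 + 0.154 = 0.3570.
Relativistic: u_rel = (0.203 + 0.154) / (1 + 0.203·0.154) = 0.3570/1.0313 = 0.3462.
Δ = 0.3570 − 0.3462 = 0.0108.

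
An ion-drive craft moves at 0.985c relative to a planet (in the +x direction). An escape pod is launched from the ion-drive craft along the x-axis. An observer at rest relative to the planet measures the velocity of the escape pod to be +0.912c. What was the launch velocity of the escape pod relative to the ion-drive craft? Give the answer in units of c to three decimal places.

-0.718c

Invert the composition law: u' = (u − v)/(1 − uv/c²).
u' = (0.912 − 0.985) / (1 − (0.912)(0.985)) = -0.0730/0.1017 = -0.7179.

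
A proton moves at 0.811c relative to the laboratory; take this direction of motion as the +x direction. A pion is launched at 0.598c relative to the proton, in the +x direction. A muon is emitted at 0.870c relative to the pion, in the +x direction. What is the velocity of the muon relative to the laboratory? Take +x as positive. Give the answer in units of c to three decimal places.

Apply u = (u' + v)/(1 + u'v/c²) successively, working outward toward the laboratory.
Start: velocity of the proton relative to the laboratory = 0.8110c.
Compose with the pion (u' = 0.598 in the proton frame): u_1 = (0.598 + 0.811) / (1 + 0.598·0.811) = 1.4090/1.4850 = 0.9488.
Compose with the muon (u' = 0.870 in the pion frame): u_2 = (0.870 + 0.949) / (1 + 0.870·0.949) = 1.8188/1.8255 = 0.9964.

0.996c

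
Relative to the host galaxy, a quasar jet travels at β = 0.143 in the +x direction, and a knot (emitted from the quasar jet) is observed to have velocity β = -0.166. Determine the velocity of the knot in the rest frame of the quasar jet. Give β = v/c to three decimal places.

β = -0.302

Invert the composition law: u' = (u − v)/(1 − uv/c²).
u' = (-0.166 − 0.143) / (1 − (-0.166)(0.143)) = -0.3090/1.0237 = -0.3018.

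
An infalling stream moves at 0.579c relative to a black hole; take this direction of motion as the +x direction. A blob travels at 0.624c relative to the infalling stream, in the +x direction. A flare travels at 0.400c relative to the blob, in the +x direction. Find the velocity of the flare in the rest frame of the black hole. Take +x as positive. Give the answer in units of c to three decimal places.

Apply u = (u' + v)/(1 + u'v/c²) successively, working outward toward the black hole.
Start: velocity of the infalling stream relative to the black hole = 0.5790c.
Compose with the blob (u' = 0.624 in the infalling stream frame): u_1 = (0.624 + 0.579) / (1 + 0.624·0.579) = 1.2030/1.3613 = 0.8837.
Compose with the flare (u' = 0.400 in the blob frame): u_2 = (0.400 + 0.884) / (1 + 0.400·0.884) = 1.2837/1.3535 = 0.9485.

0.948c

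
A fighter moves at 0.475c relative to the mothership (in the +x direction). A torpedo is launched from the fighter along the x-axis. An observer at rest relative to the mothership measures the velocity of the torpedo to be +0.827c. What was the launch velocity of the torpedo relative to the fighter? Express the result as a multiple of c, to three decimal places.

Invert the composition law: u' = (u − v)/(1 − uv/c²).
u' = (0.827 − 0.475) / (1 − (0.827)(0.475)) = 0.3520/0.6072 = 0.5797.

+0.580c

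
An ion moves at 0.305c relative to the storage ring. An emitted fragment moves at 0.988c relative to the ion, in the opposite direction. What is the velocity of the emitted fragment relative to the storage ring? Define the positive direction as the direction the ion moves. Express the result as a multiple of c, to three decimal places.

With v = 0.305 and u' = -0.988 (in units of c),
u = (u' + v)/(1 + u'v/c²):
u = (-0.988 + 0.305) / (1 + (-0.988)·0.305) = -0.6830/0.6987 = -0.9776

-0.978c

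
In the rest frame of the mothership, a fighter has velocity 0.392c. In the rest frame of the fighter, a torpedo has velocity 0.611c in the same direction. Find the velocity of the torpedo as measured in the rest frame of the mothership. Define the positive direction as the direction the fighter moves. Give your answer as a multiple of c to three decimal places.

With v = 0.392 and u' = 0.611 (in units of c),
u = (u' + v)/(1 + u'v/c²):
u = (0.611 + 0.392) / (1 + 0.611·0.392) = 1.0030/1.2395 = 0.8092

0.809c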